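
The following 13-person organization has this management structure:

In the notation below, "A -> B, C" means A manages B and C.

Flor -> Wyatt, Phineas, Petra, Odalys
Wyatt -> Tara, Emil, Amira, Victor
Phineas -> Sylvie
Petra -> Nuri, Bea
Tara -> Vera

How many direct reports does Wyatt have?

4

Wyatt directly manages Tara, Emil, Amira, Victor. That is 4 direct reports.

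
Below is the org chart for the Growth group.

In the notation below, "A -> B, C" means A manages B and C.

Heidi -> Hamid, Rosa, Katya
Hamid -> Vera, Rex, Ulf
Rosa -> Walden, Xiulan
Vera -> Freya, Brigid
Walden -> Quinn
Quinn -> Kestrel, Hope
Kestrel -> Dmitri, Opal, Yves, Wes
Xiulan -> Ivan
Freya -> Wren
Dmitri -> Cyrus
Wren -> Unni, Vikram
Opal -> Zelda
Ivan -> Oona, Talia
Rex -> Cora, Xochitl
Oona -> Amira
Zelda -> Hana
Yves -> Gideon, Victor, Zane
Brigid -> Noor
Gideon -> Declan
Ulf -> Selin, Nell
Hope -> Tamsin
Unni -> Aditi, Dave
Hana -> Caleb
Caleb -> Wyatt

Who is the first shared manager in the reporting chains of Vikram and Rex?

Hamid

Vikram's chain of managers is Wren, Freya, Vera, Hamid, Heidi. Rex's chain of managers is Hamid, Heidi. The first manager that appears in both chains is Hamid.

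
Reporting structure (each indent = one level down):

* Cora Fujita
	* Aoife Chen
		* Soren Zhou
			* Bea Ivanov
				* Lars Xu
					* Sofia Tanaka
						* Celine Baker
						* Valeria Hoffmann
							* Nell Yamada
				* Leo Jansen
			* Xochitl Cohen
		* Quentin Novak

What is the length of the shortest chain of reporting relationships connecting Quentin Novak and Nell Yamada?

Quentin Novak is 1 level below Aoife Chen, and Nell Yamada is 6 levels below Aoife Chen (their lowest common manager). The shortest path runs up from Quentin Novak to Aoife Chen and back down to Nell Yamada: 1 + 6 = 7 links.

7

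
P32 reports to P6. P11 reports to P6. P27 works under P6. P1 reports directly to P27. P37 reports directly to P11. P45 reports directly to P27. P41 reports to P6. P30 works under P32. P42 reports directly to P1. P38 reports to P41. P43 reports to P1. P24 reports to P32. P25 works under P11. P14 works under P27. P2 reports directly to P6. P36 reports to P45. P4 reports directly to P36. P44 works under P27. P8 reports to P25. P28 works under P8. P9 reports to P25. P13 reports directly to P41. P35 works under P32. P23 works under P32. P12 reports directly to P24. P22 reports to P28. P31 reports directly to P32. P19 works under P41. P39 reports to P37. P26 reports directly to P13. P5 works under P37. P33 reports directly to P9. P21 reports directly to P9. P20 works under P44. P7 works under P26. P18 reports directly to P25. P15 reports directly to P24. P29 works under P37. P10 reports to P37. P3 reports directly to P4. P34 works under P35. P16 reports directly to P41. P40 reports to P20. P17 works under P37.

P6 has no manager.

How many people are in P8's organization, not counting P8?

2

P8 directly manages P28. Under P28: P22 (1). That's 2 in total.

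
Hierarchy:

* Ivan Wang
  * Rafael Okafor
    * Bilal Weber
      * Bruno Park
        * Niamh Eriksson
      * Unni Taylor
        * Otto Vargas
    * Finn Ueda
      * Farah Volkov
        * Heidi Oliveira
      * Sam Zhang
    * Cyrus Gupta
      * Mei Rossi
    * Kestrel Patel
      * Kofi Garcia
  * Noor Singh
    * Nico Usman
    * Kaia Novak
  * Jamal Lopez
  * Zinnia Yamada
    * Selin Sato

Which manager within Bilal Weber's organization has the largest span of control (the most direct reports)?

Bilal Weber

Direct-report counts within Bilal Weber's organization: Bilal Weber has 2; Unni Taylor has 1; Bruno Park has 1. The largest is 2, held by Bilal Weber.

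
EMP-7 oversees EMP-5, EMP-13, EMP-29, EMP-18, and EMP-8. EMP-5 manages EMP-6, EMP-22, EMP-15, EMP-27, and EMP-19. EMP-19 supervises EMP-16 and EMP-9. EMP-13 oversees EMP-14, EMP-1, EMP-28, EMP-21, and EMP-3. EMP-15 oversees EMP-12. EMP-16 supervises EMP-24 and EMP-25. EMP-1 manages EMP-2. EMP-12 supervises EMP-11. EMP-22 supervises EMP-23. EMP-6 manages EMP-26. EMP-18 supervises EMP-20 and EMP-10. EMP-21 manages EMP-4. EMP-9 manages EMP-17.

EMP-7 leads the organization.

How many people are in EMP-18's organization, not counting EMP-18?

2

EMP-18 directly manages EMP-20, EMP-10. EMP-20 has no reports. EMP-10 has no reports. So EMP-18's organization is 2 direct reports plus everyone under them: 1 + 1 = 2.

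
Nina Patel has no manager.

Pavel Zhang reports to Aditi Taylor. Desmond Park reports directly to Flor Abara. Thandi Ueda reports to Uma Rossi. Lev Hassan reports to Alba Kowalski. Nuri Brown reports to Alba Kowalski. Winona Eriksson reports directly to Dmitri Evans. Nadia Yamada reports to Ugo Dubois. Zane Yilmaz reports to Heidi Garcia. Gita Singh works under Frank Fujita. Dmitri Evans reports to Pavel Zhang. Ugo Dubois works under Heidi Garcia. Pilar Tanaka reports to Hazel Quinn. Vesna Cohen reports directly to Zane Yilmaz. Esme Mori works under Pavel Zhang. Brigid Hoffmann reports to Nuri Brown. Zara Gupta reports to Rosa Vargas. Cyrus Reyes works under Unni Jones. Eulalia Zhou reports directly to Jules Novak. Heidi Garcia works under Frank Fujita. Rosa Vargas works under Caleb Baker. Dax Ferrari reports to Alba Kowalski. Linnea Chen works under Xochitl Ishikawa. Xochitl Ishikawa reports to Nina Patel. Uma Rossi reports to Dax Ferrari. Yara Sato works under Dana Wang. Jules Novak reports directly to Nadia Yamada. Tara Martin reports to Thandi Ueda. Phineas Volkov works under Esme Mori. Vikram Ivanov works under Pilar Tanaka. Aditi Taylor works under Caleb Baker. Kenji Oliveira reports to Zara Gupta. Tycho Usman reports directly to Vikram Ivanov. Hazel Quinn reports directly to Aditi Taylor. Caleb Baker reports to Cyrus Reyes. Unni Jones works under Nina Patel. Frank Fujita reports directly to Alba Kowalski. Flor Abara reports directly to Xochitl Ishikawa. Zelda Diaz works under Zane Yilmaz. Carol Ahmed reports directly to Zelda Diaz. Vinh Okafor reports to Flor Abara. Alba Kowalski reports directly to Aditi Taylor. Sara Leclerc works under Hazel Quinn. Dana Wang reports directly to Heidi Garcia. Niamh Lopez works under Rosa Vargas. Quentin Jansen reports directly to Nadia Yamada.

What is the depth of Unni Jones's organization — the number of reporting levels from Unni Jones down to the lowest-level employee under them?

10

The longest chain under Unni Jones runs Unni Jones → Cyrus Reyes → Caleb Baker → Aditi Taylor → Alba Kowalski → Frank Fujita → Heidi Garcia → Ugo Dubois → Nadia Yamada → Jules Novak → Eulalia Zhou, which is 10 levels below Unni Jones.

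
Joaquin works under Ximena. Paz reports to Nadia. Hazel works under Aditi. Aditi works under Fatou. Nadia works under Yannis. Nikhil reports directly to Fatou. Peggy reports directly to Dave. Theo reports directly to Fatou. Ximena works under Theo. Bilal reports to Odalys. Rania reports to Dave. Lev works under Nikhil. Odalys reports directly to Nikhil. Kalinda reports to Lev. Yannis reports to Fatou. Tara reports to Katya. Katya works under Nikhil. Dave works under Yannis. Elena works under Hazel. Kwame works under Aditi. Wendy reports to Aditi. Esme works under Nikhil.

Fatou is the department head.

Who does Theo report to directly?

Theo reports directly to Fatou.

Fatou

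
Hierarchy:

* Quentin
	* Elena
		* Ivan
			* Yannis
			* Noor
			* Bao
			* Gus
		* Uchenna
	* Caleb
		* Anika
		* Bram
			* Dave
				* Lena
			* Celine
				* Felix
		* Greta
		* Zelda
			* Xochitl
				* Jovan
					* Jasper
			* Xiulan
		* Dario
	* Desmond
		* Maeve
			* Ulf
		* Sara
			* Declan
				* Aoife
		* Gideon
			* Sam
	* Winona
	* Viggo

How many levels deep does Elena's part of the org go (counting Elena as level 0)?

The longest chain under Elena runs Elena → Ivan → Gus, which is 2 levels below Elena.

2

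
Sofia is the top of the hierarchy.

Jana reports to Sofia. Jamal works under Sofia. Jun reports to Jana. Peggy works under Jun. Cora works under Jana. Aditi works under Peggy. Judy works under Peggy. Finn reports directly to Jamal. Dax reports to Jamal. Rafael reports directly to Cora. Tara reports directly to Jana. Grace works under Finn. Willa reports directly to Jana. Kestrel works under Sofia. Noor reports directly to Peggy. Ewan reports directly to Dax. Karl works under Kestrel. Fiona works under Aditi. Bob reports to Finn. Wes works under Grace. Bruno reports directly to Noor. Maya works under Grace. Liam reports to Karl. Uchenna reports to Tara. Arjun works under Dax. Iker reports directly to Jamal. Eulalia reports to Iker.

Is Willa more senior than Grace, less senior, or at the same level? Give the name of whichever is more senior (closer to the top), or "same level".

Willa

Willa is 2 levels below Sofia; Grace is 3. Willa is higher.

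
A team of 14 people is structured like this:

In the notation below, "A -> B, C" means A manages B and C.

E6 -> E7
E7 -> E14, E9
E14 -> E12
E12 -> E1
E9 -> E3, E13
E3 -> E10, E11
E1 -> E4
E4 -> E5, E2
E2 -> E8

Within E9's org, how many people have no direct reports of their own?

The people in E9's organization with no one reporting to them are E13, E11, E10. That is 3.

3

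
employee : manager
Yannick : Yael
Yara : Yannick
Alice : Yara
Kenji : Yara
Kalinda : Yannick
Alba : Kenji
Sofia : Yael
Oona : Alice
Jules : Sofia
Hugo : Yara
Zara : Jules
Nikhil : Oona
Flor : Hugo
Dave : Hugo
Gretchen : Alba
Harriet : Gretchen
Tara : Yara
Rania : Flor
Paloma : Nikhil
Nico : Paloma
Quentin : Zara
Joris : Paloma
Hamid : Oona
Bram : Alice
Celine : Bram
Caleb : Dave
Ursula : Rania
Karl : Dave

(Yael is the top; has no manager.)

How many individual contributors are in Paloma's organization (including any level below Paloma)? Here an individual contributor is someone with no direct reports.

The people in Paloma's organization with no one reporting to them are Joris, Nico. That is 2.

2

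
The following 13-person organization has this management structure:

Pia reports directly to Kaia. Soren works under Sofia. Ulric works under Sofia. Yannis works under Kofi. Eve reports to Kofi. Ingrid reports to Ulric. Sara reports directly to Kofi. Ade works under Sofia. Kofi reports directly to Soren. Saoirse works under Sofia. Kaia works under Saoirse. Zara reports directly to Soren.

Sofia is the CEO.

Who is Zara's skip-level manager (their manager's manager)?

Zara reports to Soren, and Soren reports to Sofia. So Zara's skip-level manager is Sofia.

Sofia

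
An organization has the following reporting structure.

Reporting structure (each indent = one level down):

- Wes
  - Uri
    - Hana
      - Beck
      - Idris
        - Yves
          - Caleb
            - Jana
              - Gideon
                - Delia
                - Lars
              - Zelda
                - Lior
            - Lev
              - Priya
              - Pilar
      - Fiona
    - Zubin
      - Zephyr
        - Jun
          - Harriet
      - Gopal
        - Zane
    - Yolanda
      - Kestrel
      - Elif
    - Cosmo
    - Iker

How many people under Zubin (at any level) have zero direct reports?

2

The people in Zubin's organization with no one reporting to them are Zane, Harriet. That is 2.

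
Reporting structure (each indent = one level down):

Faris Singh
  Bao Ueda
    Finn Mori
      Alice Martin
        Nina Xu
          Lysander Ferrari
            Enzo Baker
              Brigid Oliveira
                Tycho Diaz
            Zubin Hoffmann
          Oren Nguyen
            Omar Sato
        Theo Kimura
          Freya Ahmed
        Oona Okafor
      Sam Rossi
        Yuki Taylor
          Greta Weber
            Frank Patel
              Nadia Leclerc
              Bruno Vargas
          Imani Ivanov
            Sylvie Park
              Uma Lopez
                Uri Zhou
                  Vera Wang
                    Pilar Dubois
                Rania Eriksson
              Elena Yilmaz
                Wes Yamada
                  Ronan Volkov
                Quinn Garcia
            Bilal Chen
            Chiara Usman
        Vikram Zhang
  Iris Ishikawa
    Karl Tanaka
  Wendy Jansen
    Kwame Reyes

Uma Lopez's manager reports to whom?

Imani Ivanov

Uma Lopez reports to Sylvie Park, and Sylvie Park reports to Imani Ivanov. So Uma Lopez's skip-level manager is Imani Ivanov.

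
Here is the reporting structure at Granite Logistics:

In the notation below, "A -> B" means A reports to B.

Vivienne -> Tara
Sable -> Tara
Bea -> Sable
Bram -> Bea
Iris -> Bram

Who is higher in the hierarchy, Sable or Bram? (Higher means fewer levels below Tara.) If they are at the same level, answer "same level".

Sable is 1 level below Tara; Bram is 3. Sable is higher.

Sable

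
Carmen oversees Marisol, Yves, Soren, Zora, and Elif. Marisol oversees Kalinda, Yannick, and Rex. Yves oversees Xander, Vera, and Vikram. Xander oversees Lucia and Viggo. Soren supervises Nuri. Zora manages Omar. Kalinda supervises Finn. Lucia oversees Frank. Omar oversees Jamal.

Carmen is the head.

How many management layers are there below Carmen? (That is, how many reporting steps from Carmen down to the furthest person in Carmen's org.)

The longest chain under Carmen runs Carmen → Yves → Xander → Lucia → Frank, which is 4 levels below Carmen.

4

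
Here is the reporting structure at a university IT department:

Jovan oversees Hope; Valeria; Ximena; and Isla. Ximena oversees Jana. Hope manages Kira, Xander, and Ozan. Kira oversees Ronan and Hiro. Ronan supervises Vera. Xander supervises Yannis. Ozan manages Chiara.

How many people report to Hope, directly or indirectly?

8

Hope directly manages Kira, Xander, Ozan. Under Kira: Hiro, Ronan, Vera (3). Under Xander: Yannis (1). Under Ozan: Chiara (1). So Hope's organization is 3 direct reports plus everyone under them: 4 + 2 + 2 = 8.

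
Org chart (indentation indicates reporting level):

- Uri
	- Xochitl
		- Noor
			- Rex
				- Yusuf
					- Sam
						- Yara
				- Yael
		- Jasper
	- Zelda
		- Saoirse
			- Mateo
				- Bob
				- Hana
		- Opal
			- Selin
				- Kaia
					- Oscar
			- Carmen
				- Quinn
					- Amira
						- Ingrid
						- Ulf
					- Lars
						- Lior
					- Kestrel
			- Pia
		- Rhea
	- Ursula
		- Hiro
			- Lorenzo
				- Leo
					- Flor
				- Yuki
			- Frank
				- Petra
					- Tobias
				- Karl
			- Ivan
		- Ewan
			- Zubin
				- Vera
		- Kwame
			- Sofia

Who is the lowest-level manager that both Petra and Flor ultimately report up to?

Petra's chain of managers is Frank, Hiro, Ursula, Uri. Flor's chain of managers is Leo, Lorenzo, Hiro, Ursula, Uri. The first manager that appears in both chains is Hiro.

Hiro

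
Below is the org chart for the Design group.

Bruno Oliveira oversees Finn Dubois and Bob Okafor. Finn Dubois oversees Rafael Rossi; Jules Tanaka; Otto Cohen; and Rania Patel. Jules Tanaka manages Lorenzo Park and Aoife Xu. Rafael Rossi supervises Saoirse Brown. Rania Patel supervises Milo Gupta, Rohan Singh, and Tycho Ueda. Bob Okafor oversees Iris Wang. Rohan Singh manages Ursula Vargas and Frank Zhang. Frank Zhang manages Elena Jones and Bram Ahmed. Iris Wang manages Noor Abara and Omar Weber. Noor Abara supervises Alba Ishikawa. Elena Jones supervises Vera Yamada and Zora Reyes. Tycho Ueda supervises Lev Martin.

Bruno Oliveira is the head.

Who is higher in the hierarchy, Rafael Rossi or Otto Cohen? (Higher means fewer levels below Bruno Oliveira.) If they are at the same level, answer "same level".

same level

Both Rafael Rossi and Otto Cohen are 2 levels below Bruno Oliveira.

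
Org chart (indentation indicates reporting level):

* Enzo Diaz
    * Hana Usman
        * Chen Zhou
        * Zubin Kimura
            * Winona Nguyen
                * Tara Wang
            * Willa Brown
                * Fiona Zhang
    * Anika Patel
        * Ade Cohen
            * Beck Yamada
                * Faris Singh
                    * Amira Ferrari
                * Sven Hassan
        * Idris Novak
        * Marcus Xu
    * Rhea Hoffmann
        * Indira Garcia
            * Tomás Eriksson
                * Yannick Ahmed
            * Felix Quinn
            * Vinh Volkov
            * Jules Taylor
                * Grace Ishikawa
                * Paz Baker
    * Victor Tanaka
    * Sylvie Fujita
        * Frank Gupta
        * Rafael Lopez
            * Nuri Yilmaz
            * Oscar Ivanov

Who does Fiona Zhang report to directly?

Fiona Zhang reports directly to Willa Brown.

Willa Brown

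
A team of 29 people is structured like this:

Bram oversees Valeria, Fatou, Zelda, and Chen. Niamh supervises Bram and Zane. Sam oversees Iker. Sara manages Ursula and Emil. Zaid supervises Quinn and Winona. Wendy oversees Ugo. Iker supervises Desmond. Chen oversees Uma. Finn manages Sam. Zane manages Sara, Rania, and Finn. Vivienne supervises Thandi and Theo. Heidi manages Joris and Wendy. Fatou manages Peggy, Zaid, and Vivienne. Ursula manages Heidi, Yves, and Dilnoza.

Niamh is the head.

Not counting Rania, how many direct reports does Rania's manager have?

2

Rania reports to Zane. Zane's other direct reports are Sara, Finn — 2 peers.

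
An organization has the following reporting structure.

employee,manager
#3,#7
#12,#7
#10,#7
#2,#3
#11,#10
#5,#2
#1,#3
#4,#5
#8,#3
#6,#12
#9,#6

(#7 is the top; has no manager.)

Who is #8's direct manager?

#3

#8 reports directly to #3.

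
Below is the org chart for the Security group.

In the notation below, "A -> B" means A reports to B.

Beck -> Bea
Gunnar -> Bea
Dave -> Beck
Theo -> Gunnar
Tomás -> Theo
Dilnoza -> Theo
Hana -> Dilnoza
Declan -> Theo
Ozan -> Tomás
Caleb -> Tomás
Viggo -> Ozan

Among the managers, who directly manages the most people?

Theo

Direct-report counts: Bea has 2; Gunnar has 1; Theo has 3; Dilnoza has 1; Tomás has 2; Ozan has 1; Beck has 1. The largest is 3, held by Theo.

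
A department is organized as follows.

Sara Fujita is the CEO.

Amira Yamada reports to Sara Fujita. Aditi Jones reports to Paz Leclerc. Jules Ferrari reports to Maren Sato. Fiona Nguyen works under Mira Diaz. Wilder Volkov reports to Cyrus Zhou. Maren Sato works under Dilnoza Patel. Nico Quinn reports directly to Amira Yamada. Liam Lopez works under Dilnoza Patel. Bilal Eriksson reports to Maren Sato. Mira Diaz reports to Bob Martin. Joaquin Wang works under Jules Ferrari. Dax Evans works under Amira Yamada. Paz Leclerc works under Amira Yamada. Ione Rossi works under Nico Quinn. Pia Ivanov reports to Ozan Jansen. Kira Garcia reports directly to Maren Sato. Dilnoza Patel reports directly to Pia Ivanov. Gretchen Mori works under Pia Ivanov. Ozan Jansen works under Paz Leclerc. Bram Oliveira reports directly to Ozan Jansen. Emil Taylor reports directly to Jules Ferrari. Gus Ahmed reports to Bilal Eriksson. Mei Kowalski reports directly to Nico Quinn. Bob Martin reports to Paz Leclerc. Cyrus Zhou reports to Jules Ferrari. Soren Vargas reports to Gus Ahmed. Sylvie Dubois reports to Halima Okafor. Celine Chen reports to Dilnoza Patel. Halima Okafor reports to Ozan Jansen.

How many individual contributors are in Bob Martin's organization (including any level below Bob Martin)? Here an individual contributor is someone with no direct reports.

1

The only person in Bob Martin's organization with no one reporting to them is Fiona Nguyen. That is 1.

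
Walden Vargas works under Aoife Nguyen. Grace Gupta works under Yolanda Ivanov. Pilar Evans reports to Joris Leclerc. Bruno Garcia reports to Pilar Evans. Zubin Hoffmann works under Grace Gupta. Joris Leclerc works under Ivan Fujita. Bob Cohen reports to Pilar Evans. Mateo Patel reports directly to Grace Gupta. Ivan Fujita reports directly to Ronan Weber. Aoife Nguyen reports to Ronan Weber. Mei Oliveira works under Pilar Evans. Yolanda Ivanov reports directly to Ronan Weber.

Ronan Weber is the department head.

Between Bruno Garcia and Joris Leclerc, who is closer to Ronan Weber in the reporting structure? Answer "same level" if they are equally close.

Joris Leclerc

Bruno Garcia is 4 levels below Ronan Weber; Joris Leclerc is 2. Joris Leclerc is higher.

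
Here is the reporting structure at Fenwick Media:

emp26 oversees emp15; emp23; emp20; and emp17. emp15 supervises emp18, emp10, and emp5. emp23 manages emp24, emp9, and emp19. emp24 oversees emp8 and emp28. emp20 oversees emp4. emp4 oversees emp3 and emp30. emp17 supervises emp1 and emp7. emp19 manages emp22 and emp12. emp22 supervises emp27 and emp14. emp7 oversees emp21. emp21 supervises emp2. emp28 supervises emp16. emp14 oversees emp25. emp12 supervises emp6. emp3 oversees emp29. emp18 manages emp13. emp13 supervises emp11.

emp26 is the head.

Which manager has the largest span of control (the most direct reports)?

Direct-report counts: emp26 has 4; emp17 has 2; emp7 has 1; emp21 has 1; emp20 has 1; emp4 has 2; emp3 has 1; emp23 has 3; emp19 has 2; emp12 has 1; emp22 has 2; emp14 has 1; emp24 has 2; emp28 has 1; emp15 has 3; emp18 has 1; emp13 has 1. The largest is 4, held by emp26.

emp26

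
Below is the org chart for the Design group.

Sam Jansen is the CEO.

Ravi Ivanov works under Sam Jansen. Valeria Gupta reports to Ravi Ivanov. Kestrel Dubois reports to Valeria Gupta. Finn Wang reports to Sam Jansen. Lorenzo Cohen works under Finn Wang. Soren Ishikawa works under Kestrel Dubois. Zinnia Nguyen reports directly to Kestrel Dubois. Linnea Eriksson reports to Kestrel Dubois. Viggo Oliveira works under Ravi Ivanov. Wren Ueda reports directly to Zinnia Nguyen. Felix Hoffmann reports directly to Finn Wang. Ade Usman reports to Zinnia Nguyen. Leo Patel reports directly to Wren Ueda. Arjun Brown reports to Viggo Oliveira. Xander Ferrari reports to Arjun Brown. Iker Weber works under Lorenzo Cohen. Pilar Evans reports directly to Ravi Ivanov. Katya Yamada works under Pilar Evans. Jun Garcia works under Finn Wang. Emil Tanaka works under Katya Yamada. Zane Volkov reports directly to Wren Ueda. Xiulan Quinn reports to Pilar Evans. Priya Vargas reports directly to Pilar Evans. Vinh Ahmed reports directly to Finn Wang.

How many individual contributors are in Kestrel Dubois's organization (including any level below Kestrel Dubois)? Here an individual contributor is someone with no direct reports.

The people in Kestrel Dubois's organization with no one reporting to them are Linnea Eriksson, Ade Usman, Zane Volkov, Leo Patel, Soren Ishikawa. That is 5.

5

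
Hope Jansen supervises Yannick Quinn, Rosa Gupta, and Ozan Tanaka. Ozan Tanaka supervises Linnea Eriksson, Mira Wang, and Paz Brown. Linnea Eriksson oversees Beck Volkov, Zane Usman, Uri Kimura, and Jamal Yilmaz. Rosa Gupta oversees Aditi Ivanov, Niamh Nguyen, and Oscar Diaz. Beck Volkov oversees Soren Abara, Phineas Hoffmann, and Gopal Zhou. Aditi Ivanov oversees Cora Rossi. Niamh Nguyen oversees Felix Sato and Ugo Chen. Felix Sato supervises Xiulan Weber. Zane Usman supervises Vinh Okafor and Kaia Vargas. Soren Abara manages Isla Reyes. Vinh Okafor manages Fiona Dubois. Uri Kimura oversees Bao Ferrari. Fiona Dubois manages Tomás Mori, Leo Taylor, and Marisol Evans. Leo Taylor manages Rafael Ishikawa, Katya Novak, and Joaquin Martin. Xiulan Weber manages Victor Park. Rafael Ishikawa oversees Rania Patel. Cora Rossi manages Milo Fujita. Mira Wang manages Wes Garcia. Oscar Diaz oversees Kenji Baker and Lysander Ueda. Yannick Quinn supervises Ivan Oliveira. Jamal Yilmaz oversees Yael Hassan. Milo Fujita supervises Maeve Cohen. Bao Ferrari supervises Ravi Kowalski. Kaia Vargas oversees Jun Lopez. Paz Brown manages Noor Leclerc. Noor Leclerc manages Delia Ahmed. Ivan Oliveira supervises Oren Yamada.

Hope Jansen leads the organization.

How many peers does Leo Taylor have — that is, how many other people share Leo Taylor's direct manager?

Leo Taylor reports to Fiona Dubois. Fiona Dubois's other direct reports are Tomás Mori, Marisol Evans — 2 peers.

2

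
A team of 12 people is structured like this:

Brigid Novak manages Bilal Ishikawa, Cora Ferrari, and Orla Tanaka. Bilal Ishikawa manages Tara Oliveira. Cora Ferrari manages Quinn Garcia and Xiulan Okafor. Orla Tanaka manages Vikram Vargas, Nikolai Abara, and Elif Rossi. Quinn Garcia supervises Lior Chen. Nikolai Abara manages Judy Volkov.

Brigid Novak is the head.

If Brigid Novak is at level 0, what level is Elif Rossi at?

2

Chain from Elif Rossi up to Brigid Novak: Elif Rossi → Orla Tanaka → Brigid Novak. That is 2 steps up, so Elif Rossi is 2 levels below Brigid Novak.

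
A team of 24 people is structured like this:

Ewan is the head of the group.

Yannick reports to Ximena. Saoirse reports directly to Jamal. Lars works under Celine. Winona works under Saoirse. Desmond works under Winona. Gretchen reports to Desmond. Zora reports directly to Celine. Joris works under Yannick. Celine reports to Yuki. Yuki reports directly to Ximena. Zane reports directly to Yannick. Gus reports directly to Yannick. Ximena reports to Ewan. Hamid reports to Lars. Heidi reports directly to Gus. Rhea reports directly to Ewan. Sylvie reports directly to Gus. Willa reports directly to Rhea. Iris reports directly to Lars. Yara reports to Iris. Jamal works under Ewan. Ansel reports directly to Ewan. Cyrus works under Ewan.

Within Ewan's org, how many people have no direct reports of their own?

The people in Ewan's organization with no one reporting to them are Ansel, Cyrus, Zora, Hamid, Yara, Zane, Joris, Heidi, Sylvie, Willa, Gretchen. That is 11.

11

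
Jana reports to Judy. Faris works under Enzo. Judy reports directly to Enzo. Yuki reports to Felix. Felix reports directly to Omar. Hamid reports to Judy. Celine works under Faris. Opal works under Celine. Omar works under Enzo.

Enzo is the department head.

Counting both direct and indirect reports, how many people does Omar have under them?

Omar directly manages Felix. Under Felix: Yuki (1). That's 2 in total.

2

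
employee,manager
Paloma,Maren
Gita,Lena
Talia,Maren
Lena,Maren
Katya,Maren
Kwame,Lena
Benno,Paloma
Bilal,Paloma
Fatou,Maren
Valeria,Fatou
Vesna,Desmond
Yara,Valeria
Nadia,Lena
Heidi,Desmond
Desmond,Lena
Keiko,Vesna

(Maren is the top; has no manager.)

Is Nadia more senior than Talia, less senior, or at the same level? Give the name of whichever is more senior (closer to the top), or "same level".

Talia

Nadia is 2 levels below Maren; Talia is 1. Talia is higher.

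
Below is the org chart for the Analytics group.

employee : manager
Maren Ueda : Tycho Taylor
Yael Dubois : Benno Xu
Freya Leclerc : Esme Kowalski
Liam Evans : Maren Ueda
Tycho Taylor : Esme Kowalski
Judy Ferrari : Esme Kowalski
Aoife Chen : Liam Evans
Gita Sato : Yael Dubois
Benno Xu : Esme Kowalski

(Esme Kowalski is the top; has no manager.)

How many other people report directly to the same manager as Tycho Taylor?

3

Tycho Taylor reports to Esme Kowalski. Esme Kowalski's other direct reports are Benno Xu, Freya Leclerc, Judy Ferrari — 3 peers.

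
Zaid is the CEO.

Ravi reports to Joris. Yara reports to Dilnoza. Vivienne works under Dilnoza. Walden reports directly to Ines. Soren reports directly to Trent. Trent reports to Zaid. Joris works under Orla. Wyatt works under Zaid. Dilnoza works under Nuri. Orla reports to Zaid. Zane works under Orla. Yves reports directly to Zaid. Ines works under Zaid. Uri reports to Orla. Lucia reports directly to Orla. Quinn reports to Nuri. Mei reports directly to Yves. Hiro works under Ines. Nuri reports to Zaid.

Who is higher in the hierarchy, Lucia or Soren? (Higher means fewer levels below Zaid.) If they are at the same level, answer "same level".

same level

Both Lucia and Soren are 2 levels below Zaid.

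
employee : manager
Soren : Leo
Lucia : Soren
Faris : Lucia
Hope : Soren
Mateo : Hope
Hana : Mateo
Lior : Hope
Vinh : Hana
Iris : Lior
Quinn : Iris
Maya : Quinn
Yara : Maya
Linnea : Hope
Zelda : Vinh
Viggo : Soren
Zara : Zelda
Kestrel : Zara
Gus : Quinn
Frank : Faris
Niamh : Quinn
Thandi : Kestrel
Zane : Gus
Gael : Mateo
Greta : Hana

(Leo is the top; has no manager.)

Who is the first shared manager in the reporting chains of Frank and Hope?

Soren

Frank's chain of managers is Faris, Lucia, Soren, Leo. Hope's chain of managers is Soren, Leo. The first manager that appears in both chains is Soren.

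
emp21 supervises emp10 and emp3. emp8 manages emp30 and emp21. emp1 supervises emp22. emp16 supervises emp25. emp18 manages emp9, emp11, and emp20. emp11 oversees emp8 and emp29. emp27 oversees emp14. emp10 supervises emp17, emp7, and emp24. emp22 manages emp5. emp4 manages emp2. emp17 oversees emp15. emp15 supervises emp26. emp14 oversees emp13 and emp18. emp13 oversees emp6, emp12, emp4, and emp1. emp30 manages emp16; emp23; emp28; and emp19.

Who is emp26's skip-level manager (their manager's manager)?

emp26 reports to emp15, and emp15 reports to emp17. So emp26's skip-level manager is emp17.

emp17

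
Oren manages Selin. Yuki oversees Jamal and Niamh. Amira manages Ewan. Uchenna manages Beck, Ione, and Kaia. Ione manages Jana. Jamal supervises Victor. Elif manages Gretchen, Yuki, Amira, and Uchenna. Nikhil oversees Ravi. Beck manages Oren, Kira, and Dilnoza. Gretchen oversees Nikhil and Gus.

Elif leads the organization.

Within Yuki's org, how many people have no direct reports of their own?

2

The people in Yuki's organization with no one reporting to them are Niamh, Victor. That is 2.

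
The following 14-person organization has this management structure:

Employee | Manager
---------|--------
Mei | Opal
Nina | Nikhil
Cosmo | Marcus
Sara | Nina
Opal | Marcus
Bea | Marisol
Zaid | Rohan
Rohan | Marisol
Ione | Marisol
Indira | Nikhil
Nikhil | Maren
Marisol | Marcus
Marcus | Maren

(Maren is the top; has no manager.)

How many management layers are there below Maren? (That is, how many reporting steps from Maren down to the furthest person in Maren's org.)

4

The longest chain under Maren runs Maren → Marcus → Marisol → Rohan → Zaid, which is 4 levels below Maren.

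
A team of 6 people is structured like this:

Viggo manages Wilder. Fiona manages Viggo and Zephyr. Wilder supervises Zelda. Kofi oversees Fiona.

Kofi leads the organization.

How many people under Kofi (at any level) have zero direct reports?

The people in Kofi's organization with no one reporting to them are Zephyr, Zelda. That is 2.

2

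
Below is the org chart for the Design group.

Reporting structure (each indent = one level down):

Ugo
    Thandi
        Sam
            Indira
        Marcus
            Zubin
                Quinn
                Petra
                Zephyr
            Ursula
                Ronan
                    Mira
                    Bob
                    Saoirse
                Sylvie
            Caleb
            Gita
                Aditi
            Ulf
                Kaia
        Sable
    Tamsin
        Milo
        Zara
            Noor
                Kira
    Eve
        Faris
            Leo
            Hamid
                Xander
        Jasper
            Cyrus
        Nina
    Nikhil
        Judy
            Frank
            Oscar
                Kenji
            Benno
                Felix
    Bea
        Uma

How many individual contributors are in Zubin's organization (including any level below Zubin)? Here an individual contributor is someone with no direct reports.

3

The people in Zubin's organization with no one reporting to them are Zephyr, Petra, Quinn. That is 3.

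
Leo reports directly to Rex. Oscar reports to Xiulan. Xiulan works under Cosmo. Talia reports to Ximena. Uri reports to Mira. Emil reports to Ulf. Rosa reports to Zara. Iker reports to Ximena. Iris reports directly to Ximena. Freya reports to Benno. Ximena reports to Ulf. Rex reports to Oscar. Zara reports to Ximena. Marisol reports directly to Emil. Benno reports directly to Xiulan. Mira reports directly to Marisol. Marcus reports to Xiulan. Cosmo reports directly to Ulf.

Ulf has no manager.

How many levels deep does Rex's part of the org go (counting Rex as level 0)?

The longest chain under Rex runs Rex → Leo, which is 1 level below Rex.

1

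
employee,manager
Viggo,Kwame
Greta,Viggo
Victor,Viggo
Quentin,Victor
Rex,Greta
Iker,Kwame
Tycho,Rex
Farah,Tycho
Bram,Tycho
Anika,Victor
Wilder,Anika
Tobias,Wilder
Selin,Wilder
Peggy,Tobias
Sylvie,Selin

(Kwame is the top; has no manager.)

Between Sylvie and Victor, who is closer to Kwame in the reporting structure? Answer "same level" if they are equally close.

Sylvie is 6 levels below Kwame; Victor is 2. Victor is higher.

Victor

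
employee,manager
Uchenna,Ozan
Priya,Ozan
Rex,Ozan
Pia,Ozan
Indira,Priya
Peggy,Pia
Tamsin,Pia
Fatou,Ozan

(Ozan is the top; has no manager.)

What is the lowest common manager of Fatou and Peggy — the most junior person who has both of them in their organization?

Ozan

Fatou's chain of managers is Ozan. Peggy's chain of managers is Pia, Ozan. The first manager that appears in both chains is Ozan.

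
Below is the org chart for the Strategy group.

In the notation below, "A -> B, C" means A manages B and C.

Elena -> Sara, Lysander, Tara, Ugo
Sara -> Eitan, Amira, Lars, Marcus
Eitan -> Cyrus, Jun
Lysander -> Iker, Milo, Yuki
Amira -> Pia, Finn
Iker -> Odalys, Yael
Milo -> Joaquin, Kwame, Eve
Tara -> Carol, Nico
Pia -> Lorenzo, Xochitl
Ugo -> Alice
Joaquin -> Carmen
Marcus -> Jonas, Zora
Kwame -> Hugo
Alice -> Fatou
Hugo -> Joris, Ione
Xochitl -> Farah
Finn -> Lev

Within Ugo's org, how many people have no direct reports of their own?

1

The only person in Ugo's organization with no one reporting to them is Fatou. That is 1.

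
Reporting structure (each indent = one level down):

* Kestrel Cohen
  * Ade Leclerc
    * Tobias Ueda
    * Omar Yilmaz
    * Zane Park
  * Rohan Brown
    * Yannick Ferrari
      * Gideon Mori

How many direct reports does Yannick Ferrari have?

1

Yannick Ferrari directly manages Gideon Mori. That is 1 direct report.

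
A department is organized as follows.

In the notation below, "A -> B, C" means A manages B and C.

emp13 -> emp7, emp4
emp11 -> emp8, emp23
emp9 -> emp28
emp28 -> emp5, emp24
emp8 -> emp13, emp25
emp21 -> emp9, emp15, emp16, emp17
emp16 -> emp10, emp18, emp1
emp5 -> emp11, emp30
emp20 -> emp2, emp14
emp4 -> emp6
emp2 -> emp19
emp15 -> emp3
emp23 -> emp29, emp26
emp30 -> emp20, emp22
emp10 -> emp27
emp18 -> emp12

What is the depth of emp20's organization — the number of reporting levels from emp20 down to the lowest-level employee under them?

The longest chain under emp20 runs emp20 → emp2 → emp19, which is 2 levels below emp20.

2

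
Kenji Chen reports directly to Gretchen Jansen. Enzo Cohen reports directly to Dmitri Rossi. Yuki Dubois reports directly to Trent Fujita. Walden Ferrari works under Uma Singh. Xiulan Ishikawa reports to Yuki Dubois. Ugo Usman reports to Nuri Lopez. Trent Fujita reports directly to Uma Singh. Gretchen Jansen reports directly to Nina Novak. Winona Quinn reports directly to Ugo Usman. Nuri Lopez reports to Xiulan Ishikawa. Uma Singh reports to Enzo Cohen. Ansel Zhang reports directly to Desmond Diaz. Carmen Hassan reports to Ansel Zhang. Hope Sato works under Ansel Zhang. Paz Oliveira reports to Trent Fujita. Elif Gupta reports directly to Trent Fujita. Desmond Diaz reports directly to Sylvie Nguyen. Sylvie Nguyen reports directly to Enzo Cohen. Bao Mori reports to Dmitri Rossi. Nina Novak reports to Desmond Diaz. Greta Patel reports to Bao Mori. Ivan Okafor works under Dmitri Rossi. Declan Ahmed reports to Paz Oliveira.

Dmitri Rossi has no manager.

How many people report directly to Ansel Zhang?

2

Ansel Zhang directly manages Carmen Hassan, Hope Sato. That is 2 direct reports.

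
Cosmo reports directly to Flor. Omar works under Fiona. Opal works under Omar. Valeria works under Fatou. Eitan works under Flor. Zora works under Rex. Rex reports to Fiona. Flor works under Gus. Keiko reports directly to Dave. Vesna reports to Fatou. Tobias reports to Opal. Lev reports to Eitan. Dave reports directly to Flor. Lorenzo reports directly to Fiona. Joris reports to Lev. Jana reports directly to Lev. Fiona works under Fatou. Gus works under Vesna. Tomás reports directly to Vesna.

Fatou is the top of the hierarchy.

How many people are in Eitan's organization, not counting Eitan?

Eitan directly manages Lev. Under Lev: Jana, Joris (2). That's 3 in total.

3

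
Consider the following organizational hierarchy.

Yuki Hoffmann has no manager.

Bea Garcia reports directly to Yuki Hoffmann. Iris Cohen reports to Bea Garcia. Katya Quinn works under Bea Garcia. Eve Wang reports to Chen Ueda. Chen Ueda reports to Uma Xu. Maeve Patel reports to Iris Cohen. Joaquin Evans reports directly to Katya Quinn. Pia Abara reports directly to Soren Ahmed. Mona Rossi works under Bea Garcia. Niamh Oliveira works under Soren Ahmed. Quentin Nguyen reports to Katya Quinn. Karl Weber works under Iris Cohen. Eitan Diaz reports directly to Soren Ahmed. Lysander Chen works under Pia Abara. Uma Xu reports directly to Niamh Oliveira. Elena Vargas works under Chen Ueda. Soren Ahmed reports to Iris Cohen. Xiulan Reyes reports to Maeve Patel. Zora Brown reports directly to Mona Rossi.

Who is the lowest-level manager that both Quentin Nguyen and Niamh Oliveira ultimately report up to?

Quentin Nguyen's chain of managers is Katya Quinn, Bea Garcia, Yuki Hoffmann. Niamh Oliveira's chain of managers is Soren Ahmed, Iris Cohen, Bea Garcia, Yuki Hoffmann. The first manager that appears in both chains is Bea Garcia.

Bea Garcia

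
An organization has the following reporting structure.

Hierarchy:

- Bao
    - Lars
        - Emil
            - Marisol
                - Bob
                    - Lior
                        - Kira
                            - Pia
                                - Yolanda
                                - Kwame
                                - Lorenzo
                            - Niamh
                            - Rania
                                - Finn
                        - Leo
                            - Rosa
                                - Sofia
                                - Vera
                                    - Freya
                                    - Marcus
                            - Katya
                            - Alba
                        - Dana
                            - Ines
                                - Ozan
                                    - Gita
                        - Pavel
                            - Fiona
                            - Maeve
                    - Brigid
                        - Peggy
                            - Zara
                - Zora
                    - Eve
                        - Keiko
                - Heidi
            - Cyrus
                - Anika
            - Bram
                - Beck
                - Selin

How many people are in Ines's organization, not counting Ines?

2

Ines directly manages Ozan. Under Ozan: Gita (1). That's 2 in total.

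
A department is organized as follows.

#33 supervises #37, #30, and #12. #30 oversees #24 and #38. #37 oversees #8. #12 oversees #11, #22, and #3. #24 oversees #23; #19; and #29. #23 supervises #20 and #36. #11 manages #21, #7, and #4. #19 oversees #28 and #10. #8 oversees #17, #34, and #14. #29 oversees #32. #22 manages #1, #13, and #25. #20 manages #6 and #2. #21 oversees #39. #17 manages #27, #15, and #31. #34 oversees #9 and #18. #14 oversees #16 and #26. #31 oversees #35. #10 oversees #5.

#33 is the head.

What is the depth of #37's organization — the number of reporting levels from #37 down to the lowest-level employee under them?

4

The longest chain under #37 runs #37 → #8 → #17 → #31 → #35, which is 4 levels below #37.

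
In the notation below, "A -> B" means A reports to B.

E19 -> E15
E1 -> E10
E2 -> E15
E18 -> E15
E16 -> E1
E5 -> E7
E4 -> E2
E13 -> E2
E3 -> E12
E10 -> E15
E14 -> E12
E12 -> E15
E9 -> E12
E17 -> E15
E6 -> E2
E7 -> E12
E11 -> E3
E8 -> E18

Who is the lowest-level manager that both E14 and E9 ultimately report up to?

E14's chain of managers is E12, E15. E9's chain of managers is E12, E15. The first manager that appears in both chains is E12.

E12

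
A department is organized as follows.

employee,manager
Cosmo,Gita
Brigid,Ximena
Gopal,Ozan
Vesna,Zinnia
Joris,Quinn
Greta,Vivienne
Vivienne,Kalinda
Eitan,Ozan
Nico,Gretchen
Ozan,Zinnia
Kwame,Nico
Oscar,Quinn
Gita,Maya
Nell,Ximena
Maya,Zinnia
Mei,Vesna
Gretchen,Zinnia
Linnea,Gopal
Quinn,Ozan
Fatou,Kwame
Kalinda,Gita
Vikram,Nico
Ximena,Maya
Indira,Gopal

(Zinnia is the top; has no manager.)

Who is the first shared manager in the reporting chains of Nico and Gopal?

Zinnia

Nico's chain of managers is Gretchen, Zinnia. Gopal's chain of managers is Ozan, Zinnia. The first manager that appears in both chains is Zinnia.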